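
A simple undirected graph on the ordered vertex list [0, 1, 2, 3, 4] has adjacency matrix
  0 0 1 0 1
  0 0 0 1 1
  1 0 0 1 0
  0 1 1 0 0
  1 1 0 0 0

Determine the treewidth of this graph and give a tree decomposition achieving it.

Every bag has size at most 3, so the width is 3 − 1 = 2 and tw(G) ≤ 2. The edges 4–1–3–2–0–4 form a cycle, so G is not a tree and its treewidth is at least 2. Hence tw(G) = 2 exactly.

Treewidth 2.
Bags: B1 = {1, 3, 4}  B2 = {2, 3, 4}  B3 = {0, 2, 4}
Tree: B1–B2, B2–B3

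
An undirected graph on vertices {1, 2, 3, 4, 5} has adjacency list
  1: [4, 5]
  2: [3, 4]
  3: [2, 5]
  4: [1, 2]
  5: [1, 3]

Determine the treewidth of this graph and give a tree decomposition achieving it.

Each bag holds 3 vertices, so the decomposition has width 2, which upper-bounds the treewidth. Since 1–5–3–2–4–1 is a cycle in G, G is not acyclic. Forests are exactly the graphs of treewidth ≤ 1, so tw(G) ≥ 2. Hence tw(G) = 2 exactly.

Treewidth 2.
One such decomposition:
Bags: B1 = {1, 3, 5}  B2 = {1, 2, 3}  B3 = {1, 2, 4}
Tree: B1–B2, B2–B3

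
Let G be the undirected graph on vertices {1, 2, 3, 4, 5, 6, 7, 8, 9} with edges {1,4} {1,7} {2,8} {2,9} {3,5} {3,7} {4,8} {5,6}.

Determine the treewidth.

A width-1 tree decomposition is:
Bags: B1 = {2, 9}  B2 = {2, 8}  B3 = {4, 8}  B4 = {1, 4}  B5 = {1, 7}  B6 = {3, 7}  B7 = {3, 5}  B8 = {5, 6}
Tree: B1–B2, B2–B3, B3–B4, B4–B5, B5–B6, B6–B7, B7–B8
Each bag holds 2 vertices, so the decomposition has width 1, which upper-bounds the treewidth. G has an edge, so its treewidth is at least 1. Hence tw(G) = 1 exactly.

1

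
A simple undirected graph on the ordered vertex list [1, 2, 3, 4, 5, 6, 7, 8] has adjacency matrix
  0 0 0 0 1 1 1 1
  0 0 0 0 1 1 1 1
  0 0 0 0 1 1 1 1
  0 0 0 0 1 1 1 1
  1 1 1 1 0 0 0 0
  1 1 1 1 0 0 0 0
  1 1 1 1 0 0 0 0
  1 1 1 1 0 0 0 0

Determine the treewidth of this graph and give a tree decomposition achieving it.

Each bag holds 5 vertices, so the decomposition has width 4, which upper-bounds the treewidth. For the lower bound: the 5 vertex sets {2,8}, {3,6}, {1,5}, {7}, {4} are disjoint, each induces a connected subgraph, and every pair is joined by at least one edge of G. Contracting each set to a single vertex therefore yields K_{5} as a minor, and since treewidth is minor-monotone, tw(G) ≥ tw(K_{5}) = 4. The upper and lower bounds meet at 4, so that is the treewidth.

Treewidth 4.
One optimal decomposition is:
Bags: B1 = {2, 5, 6, 7, 8}  B2 = {3, 5, 6, 7, 8}  B3 = {1, 5, 6, 7, 8}  B4 = {4, 5, 6, 7, 8}
Tree: B1–B2, B2–B3, B3–B4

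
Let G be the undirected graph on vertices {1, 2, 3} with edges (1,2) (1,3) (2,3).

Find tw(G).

A width-2 tree decomposition is:
Bags: B1 = {1, 2, 3}
Tree: (single bag)
With just one bag of size 3, the width is 3 − 1 = 2, so tw(G) ≤ 2. Conversely, {1, 2, 3} is a clique of size 3, and the vertices of any clique must share a bag in every tree decomposition; so some bag has ≥ 3 vertices and tw(G) ≥ 2. The upper and lower bounds meet at 2, so that is the treewidth.

2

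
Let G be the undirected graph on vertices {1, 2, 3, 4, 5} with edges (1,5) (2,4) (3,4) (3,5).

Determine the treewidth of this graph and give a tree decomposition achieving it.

The largest bag has 2 vertices, giving width 1; this decomposition certifies tw(G) ≤ 1. Since G has at least one edge (e.g. 1–5), it is not an edgeless graph, so tw(G) ≥ 1. Hence tw(G) = 1 exactly.

Treewidth 1.
One such decomposition:
Bags: B1 = {1, 5}  B2 = {3, 5}  B3 = {3, 4}  B4 = {2, 4}
Tree: B1–B2, B2–B3, B3–B4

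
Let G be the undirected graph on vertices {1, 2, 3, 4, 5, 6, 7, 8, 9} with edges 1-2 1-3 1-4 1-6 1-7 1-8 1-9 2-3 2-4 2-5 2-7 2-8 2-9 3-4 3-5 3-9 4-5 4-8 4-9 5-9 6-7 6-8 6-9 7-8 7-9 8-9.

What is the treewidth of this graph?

A width-4 tree decomposition is:
Bags: B1 = {1, 2, 7, 8, 9}  B2 = {1, 2, 4, 8, 9}  B3 = {1, 6, 7, 8, 9}  B4 = {1, 2, 3, 4, 9}  B5 = {2, 3, 4, 5, 9}
Tree: B1–B2, B1–B3, B2–B4, B4–B5
Every bag has size at most 5, so the width is 5 − 1 = 4 and tw(G) ≤ 4. For the lower bound, the 5 vertices {1, 2, 4, 8, 9} are pairwise adjacent, and any tree decomposition puts a clique entirely inside one bag — forcing width ≥ 4. The upper and lower bounds meet at 4, so that is the treewidth.

4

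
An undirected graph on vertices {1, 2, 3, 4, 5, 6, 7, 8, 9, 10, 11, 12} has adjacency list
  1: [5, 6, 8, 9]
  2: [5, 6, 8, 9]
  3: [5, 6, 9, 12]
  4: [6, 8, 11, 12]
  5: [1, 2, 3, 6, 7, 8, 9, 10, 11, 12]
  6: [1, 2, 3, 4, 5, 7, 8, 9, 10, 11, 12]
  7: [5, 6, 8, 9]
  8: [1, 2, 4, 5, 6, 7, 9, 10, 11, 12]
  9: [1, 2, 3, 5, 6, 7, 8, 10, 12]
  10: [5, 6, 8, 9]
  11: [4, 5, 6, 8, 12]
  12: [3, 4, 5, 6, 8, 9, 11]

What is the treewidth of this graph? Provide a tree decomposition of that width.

Treewidth 4.
Bags: B1 = {5, 6, 8, 9, 10}  B2 = {1, 5, 6, 8, 9}  B3 = {5, 6, 8, 9, 12}  B4 = {3, 5, 6, 9, 12}  B5 = {5, 6, 7, 8, 9}  B6 = {2, 5, 6, 8, 9}  B7 = {5, 6, 8, 11, 12}  B8 = {4, 6, 8, 11, 12}
Tree: B1–B2, B1–B3, B3–B4, B2–B5, B1–B6, B3–B7, B7–B8

The largest bag has 5 vertices, giving width 4; this decomposition certifies tw(G) ≤ 4. For the lower bound, the 5 vertices {4, 6, 8, 11, 12} are pairwise adjacent, and any tree decomposition puts a clique entirely inside one bag — forcing width ≥ 4. Combining the bounds, tw(G) = 4.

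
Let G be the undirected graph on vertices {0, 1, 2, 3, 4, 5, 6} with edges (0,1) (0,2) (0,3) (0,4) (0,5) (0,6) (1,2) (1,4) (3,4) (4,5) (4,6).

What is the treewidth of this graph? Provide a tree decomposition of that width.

Treewidth 2.
Bags: B1 = {0, 3, 4}  B2 = {0, 1, 4}  B3 = {0, 4, 6}  B4 = {0, 1, 2}  B5 = {0, 4, 5}
Tree: B1–B2, B2–B3, B2–B4, B1–B5

Every bag has size at most 3, so the width is 3 − 1 = 2 and tw(G) ≤ 2. Conversely, {0, 1, 2} is a clique of size 3, and the vertices of any clique must share a bag in every tree decomposition; so some bag has ≥ 3 vertices and tw(G) ≥ 2. Hence tw(G) = 2 exactly.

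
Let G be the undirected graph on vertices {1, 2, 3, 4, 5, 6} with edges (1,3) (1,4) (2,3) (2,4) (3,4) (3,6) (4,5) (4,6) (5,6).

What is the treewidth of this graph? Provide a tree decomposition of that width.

Treewidth 2.
Bags: B1 = {1, 3, 4}  B2 = {2, 3, 4}  B3 = {3, 4, 6}  B4 = {4, 5, 6}
Tree: B1–B2, B2–B3, B3–B4

The largest bag has 3 vertices, giving width 2; this decomposition certifies tw(G) ≤ 2. On the other hand G contains the 3-clique {1, 3, 4}. A clique must lie in a single bag of any decomposition, so no decomposition can have width below 2. Combining the bounds, tw(G) = 2.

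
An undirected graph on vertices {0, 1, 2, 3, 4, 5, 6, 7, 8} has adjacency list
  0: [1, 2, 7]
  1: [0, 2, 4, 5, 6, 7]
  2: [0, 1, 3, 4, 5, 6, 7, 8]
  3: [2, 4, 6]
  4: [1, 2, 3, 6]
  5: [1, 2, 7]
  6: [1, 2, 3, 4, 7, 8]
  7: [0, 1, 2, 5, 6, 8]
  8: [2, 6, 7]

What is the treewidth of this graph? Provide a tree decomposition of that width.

Each bag holds 4 vertices, so the decomposition has width 3, which upper-bounds the treewidth. For the lower bound, the 4 vertices {2, 6, 7, 8} are pairwise adjacent, and any tree decomposition puts a clique entirely inside one bag — forcing width ≥ 3. Combining the bounds, tw(G) = 3.

Treewidth 3.
One such decomposition:
Bags: B1 = {1, 2, 6, 7}  B2 = {1, 2, 4, 6}  B3 = {2, 3, 4, 6}  B4 = {2, 6, 7, 8}  B5 = {0, 1, 2, 7}  B6 = {1, 2, 5, 7}
Tree: B1–B2, B2–B3, B1–B4, B1–B5, B1–B6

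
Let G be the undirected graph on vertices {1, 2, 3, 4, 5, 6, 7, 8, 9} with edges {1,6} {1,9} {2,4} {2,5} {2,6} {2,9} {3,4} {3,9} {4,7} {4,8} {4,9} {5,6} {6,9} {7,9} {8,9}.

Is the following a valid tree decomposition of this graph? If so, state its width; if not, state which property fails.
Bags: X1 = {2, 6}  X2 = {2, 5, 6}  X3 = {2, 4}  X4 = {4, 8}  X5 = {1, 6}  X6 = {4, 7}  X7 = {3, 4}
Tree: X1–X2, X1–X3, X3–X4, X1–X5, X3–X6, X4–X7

A tree decomposition must satisfy three properties: every vertex lies in some bag; for every edge, both endpoints lie together in some bag; and for every vertex, the bags containing it form a connected subtree. Here vertex 9 appears in no bag, so the decomposition is invalid.

No — vertex 9 appears in no bag.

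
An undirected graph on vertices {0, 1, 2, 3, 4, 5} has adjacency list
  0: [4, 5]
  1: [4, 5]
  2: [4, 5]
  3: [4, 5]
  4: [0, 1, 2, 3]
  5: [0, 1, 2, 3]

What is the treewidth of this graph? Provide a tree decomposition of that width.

Treewidth 2.
One such decomposition:
Bags: B1 = {2, 4, 5}  B2 = {1, 4, 5}  B3 = {0, 4, 5}  B4 = {3, 4, 5}
Tree: B1–B2, B2–B3, B3–B4

Each bag holds 3 vertices, so the decomposition has width 2, which upper-bounds the treewidth. For the lower bound, G contains the cycle 2–5–1–4–2, so G is not a forest; only forests have treewidth ≤ 1, hence tw(G) ≥ 2. The upper and lower bounds meet at 2, so that is the treewidth.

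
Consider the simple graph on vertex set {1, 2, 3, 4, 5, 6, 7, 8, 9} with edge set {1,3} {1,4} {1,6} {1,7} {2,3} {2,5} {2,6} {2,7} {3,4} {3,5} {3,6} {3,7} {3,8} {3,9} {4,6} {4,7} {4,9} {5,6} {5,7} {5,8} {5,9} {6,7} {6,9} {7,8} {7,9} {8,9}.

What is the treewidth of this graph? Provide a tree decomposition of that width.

Each bag holds 5 vertices, so the decomposition has width 4, which upper-bounds the treewidth. For the lower bound, the 5 vertices {3, 5, 7, 8, 9} are pairwise adjacent, and any tree decomposition puts a clique entirely inside one bag — forcing width ≥ 4. Therefore the treewidth is 4.

Treewidth 4.
Bags: B1 = {3, 4, 6, 7, 9}  B2 = {3, 5, 6, 7, 9}  B3 = {2, 3, 5, 6, 7}  B4 = {3, 5, 7, 8, 9}  B5 = {1, 3, 4, 6, 7}
Tree: B1–B2, B2–B3, B2–B4, B1–B5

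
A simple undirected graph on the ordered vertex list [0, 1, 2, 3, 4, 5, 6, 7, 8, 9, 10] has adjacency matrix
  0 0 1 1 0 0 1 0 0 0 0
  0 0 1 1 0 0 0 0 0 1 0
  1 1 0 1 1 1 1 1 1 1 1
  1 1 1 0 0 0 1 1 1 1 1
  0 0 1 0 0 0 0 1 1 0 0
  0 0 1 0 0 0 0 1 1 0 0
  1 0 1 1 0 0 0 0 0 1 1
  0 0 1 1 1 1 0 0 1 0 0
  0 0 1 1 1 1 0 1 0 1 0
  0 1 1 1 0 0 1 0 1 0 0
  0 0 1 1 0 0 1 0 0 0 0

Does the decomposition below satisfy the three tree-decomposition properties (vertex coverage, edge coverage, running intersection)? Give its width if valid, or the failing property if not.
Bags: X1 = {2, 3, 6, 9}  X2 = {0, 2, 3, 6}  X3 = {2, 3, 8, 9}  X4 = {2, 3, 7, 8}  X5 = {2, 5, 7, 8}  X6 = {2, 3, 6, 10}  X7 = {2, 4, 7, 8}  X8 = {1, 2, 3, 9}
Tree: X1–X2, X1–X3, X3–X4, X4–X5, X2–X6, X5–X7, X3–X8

Checking the three conditions: (i) the bags cover all of {0, 1, 2, 3, 4, 5, 6, 7, 8, 9, 10}; (ii) for each edge, some bag contains both endpoints; (iii) the bags containing any fixed vertex form a subtree. All hold, so the decomposition is valid with width 4 − 1 = 3.

Yes; width 3.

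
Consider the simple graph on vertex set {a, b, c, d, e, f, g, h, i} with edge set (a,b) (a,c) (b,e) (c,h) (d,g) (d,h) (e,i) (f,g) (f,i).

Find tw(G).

2

A width-2 tree decomposition is:
Bags: B1 = {f, g, i}  B2 = {d, g, i}  B3 = {d, h, i}  B4 = {c, h, i}  B5 = {a, c, i}  B6 = {a, b, i}  B7 = {b, e, i}
Tree: B1–B2, B2–B3, B3–B4, B4–B5, B5–B6, B6–B7
Every bag has size at most 3, so the width is 3 − 1 = 2 and tw(G) ≤ 2. For the lower bound, G contains the cycle i–f–g–d–h–c–a–b–e–i, so G is not a forest; only forests have treewidth ≤ 1, hence tw(G) ≥ 2. Therefore the treewidth is 2.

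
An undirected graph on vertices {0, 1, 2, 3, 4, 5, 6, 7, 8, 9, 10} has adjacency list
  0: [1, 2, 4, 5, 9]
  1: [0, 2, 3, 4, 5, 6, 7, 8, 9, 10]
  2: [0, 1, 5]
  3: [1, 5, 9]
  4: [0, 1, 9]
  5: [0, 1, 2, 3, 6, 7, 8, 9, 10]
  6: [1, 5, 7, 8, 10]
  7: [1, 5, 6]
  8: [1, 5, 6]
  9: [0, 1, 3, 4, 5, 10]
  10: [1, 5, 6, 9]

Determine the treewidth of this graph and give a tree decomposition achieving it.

Treewidth 3.
One optimal decomposition is:
Bags: B1 = {1, 5, 6, 10}  B2 = {1, 5, 9, 10}  B3 = {0, 1, 5, 9}  B4 = {1, 5, 6, 7}  B5 = {0, 1, 2, 5}  B6 = {0, 1, 4, 9}  B7 = {1, 3, 5, 9}  B8 = {1, 5, 6, 8}
Tree: B1–B2, B2–B3, B1–B4, B3–B5, B3–B6, B3–B7, B4–B8

The largest bag has 4 vertices, giving width 3; this decomposition certifies tw(G) ≤ 3. Conversely, {0, 1, 4, 9} is a clique of size 4, and the vertices of any clique must share a bag in every tree decomposition; so some bag has ≥ 4 vertices and tw(G) ≥ 3. Combining the bounds, tw(G) = 3.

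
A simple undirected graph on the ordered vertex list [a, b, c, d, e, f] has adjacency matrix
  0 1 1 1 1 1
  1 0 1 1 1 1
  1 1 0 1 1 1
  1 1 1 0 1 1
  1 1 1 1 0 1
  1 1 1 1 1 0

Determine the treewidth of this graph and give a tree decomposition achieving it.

Treewidth 5.
One optimal decomposition is:
Bags: B1 = {a, b, c, d, e, f}
Tree: (single bag)

With just one bag of size 6, the width is 6 − 1 = 5, so tw(G) ≤ 5. Conversely, {a, b, c, d, e, f} is a clique of size 6, and the vertices of any clique must share a bag in every tree decomposition; so some bag has ≥ 6 vertices and tw(G) ≥ 5. Hence tw(G) = 5 exactly.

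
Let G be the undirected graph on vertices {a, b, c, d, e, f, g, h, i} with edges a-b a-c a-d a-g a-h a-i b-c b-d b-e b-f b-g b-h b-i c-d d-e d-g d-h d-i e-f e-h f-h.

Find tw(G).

3

A width-3 tree decomposition is:
Bags: B1 = {a, b, d, h}  B2 = {a, b, d, g}  B3 = {b, d, e, h}  B4 = {a, b, d, i}  B5 = {a, b, c, d}  B6 = {b, e, f, h}
Tree: B1–B2, B1–B3, B2–B4, B1–B5, B3–B6
Every bag has size at most 4, so the width is 4 − 1 = 3 and tw(G) ≤ 3. Conversely, {b, d, e, h} is a clique of size 4, and the vertices of any clique must share a bag in every tree decomposition; so some bag has ≥ 4 vertices and tw(G) ≥ 3. The upper and lower bounds meet at 3, so that is the treewidth.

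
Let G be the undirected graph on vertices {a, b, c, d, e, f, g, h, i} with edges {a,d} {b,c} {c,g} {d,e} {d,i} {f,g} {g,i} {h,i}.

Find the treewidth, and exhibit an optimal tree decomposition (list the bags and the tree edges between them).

Treewidth 1.
One such decomposition:
Bags: B1 = {d, i}  B2 = {h, i}  B3 = {g, i}  B4 = {c, g}  B5 = {f, g}  B6 = {d, e}  B7 = {a, d}  B8 = {b, c}
Tree: B1–B2, B1–B3, B3–B4, B3–B5, B1–B6, B6–B7, B4–B8

Every bag has size at most 2, so the width is 2 − 1 = 1 and tw(G) ≤ 1. Since G has at least one edge (e.g. d–i), it is not an edgeless graph, so tw(G) ≥ 1. Therefore the treewidth is 1.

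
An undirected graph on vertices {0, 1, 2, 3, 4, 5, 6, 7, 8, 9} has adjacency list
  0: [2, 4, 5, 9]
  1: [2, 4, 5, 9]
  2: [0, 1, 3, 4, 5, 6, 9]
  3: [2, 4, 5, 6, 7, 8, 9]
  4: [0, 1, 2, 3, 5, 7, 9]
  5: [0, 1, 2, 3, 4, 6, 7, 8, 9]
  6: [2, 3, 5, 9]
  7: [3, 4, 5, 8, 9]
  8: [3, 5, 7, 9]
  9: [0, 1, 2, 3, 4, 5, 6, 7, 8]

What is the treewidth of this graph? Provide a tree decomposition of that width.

The largest bag has 5 vertices, giving width 4; this decomposition certifies tw(G) ≤ 4. On the other hand G contains the 5-clique {3, 5, 7, 8, 9}. A clique must lie in a single bag of any decomposition, so no decomposition can have width below 4. The upper and lower bounds meet at 4, so that is the treewidth.

Treewidth 4.
Bags: B1 = {2, 3, 4, 5, 9}  B2 = {3, 4, 5, 7, 9}  B3 = {0, 2, 4, 5, 9}  B4 = {2, 3, 5, 6, 9}  B5 = {1, 2, 4, 5, 9}  B6 = {3, 5, 7, 8, 9}
Tree: B1–B2, B1–B3, B1–B4, B1–B5, B2–B6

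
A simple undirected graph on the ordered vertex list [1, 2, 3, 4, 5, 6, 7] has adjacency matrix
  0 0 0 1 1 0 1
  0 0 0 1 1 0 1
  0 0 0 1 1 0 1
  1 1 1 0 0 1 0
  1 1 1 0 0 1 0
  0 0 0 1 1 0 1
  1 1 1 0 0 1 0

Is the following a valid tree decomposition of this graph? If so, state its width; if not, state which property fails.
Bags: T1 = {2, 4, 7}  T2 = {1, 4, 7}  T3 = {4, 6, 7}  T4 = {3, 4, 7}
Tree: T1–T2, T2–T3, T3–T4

A tree decomposition must satisfy three properties: every vertex lies in some bag; for every edge, both endpoints lie together in some bag; and for every vertex, the bags containing it form a connected subtree. Here vertex 5 appears in no bag, so the decomposition is invalid.

No — vertex 5 appears in no bag.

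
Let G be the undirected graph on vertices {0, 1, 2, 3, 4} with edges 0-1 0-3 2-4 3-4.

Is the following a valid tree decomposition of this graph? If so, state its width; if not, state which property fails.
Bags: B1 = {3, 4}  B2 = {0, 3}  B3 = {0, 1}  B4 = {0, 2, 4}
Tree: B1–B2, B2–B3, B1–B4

No — bags containing vertex 0 are not connected in the tree.

A tree decomposition must satisfy three properties: every vertex lies in some bag; for every edge, both endpoints lie together in some bag; and for every vertex, the bags containing it form a connected subtree. Here bags containing vertex 0 are not connected in the tree, so the decomposition is invalid.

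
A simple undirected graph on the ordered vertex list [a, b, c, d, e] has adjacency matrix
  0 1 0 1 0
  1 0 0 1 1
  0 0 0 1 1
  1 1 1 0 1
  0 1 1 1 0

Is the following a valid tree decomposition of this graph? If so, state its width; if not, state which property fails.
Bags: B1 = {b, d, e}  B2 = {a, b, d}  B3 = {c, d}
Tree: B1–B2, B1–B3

No — edge (e,c) lies in no bag.

A tree decomposition must satisfy three properties: every vertex lies in some bag; for every edge, both endpoints lie together in some bag; and for every vertex, the bags containing it form a connected subtree. Here edge (e,c) lies in no bag, so the decomposition is invalid.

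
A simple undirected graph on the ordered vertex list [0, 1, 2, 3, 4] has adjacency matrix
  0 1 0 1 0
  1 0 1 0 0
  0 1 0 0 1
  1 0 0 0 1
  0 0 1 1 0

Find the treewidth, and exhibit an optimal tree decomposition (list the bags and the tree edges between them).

Treewidth 2.
One optimal decomposition is:
Bags: B1 = {0, 3, 4}  B2 = {0, 1, 4}  B3 = {1, 2, 4}
Tree: B1–B2, B2–B3

Every bag has size at most 3, so the width is 3 − 1 = 2 and tw(G) ≤ 2. Since 4–3–0–1–2–4 is a cycle in G, G is not acyclic. Forests are exactly the graphs of treewidth ≤ 1, so tw(G) ≥ 2. Combining the bounds, tw(G) = 2.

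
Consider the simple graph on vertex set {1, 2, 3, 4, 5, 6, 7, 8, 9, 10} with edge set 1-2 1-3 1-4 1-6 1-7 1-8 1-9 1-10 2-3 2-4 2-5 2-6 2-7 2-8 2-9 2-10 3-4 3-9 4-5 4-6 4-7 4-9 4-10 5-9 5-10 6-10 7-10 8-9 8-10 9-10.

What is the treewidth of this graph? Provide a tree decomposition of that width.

Treewidth 4.
One such decomposition:
Bags: B1 = {2, 4, 5, 9, 10}  B2 = {1, 2, 4, 9, 10}  B3 = {1, 2, 8, 9, 10}  B4 = {1, 2, 3, 4, 9}  B5 = {1, 2, 4, 7, 10}  B6 = {1, 2, 4, 6, 10}
Tree: B1–B2, B2–B3, B2–B4, B2–B5, B2–B6

The largest bag has 5 vertices, giving width 4; this decomposition certifies tw(G) ≤ 4. For the lower bound, the 5 vertices {1, 2, 8, 9, 10} are pairwise adjacent, and any tree decomposition puts a clique entirely inside one bag — forcing width ≥ 4. Hence tw(G) = 4 exactly.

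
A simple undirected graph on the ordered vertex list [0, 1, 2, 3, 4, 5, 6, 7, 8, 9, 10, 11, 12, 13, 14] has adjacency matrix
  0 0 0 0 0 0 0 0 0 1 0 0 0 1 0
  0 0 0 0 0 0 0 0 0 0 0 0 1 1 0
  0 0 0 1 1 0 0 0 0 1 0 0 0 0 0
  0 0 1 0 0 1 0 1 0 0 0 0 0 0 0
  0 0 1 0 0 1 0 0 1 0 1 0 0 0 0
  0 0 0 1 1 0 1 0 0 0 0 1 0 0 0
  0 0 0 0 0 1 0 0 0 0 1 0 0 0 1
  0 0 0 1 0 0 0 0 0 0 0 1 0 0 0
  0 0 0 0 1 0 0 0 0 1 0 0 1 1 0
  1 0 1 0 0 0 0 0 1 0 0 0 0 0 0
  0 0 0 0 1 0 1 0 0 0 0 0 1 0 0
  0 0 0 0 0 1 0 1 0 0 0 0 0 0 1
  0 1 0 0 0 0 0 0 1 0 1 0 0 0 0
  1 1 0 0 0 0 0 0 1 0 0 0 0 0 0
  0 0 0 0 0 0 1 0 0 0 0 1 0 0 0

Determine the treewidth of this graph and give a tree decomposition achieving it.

Treewidth 3.
One optimal decomposition is:
Bags: B1 = {6, 7, 11, 14}  B2 = {5, 6, 7, 11}  B3 = {3, 5, 6, 7}  B4 = {3, 5, 6, 10}  B5 = {3, 4, 5, 10}  B6 = {2, 3, 4, 10}  B7 = {2, 4, 10, 12}  B8 = {2, 4, 8, 12}  B9 = {2, 8, 9, 12}  B10 = {1, 8, 9, 12}  B11 = {1, 8, 9, 13}  B12 = {0, 1, 9, 13}
Tree: B1–B2, B2–B3, B3–B4, B4–B5, B5–B6, B6–B7, B7–B8, B8–B9, B9–B10, B10–B11, B11–B12

Every bag has size at most 4, so the width is 4 − 1 = 3 and tw(G) ≤ 3. For the lower bound: the 4 vertex sets {7,11,14}, {6}, {5}, {2,3,4,10} are disjoint, each induces a connected subgraph, and every pair is joined by at least one edge of G. Contracting each set to a single vertex therefore yields K_{4} as a minor, and since treewidth is minor-monotone, tw(G) ≥ tw(K_{4}) = 3. Combining the bounds, tw(G) = 3.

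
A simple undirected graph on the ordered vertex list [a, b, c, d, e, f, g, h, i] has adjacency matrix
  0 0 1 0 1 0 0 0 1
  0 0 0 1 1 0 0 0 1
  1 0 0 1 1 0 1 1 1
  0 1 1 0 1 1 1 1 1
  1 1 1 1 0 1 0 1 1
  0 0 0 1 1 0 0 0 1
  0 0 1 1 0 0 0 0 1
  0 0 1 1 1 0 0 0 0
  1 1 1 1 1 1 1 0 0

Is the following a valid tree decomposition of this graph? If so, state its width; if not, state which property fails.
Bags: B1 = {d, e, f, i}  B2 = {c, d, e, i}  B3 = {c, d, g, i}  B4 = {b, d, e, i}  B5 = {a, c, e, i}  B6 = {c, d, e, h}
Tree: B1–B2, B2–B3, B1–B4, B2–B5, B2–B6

Every vertex of G appears in some bag (union = {a, b, c, d, e, f, g, h, i}); every edge is covered by a bag; and for each vertex v the set of bags containing v is connected in the bag tree. The decomposition is therefore valid. The largest bag has 4 vertices, so the width is 3.

Yes; width 3.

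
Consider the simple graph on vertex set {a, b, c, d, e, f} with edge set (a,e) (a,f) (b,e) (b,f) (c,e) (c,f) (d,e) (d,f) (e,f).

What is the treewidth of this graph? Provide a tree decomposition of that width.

Each bag holds 3 vertices, so the decomposition has width 2, which upper-bounds the treewidth. For the lower bound, the 3 vertices {d, e, f} are pairwise adjacent, and any tree decomposition puts a clique entirely inside one bag — forcing width ≥ 2. The upper and lower bounds meet at 2, so that is the treewidth.

Treewidth 2.
One such decomposition:
Bags: B1 = {b, e, f}  B2 = {a, e, f}  B3 = {d, e, f}  B4 = {c, e, f}
Tree: B1–B2, B2–B3, B3–B4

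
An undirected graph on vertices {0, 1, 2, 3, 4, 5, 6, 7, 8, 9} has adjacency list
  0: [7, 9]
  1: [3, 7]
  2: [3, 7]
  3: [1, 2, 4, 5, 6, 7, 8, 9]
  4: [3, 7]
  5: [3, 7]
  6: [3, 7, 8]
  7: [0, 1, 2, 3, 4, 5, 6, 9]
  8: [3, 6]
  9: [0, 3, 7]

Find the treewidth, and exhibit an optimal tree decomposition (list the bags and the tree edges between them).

Treewidth 2.
Bags: B1 = {3, 7, 9}  B2 = {2, 3, 7}  B3 = {0, 7, 9}  B4 = {1, 3, 7}  B5 = {3, 6, 7}  B6 = {3, 4, 7}  B7 = {3, 5, 7}  B8 = {3, 6, 8}
Tree: B1–B2, B1–B3, B2–B4, B1–B5, B5–B6, B1–B7, B5–B8

The largest bag has 3 vertices, giving width 2; this decomposition certifies tw(G) ≤ 2. For the lower bound, the 3 vertices {0, 7, 9} are pairwise adjacent, and any tree decomposition puts a clique entirely inside one bag — forcing width ≥ 2. Combining the bounds, tw(G) = 2.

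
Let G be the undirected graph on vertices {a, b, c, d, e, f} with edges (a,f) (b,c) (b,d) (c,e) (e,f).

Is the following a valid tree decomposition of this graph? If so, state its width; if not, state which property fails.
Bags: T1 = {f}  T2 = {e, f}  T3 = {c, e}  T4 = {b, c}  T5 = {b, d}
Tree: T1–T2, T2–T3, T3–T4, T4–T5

A tree decomposition must satisfy three properties: every vertex lies in some bag; for every edge, both endpoints lie together in some bag; and for every vertex, the bags containing it form a connected subtree. Here vertex a appears in no bag, so the decomposition is invalid.

No — vertex a appears in no bag.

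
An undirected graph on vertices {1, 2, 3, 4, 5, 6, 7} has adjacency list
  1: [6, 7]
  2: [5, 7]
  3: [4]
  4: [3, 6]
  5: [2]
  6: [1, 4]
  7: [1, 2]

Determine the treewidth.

A width-1 tree decomposition is:
Bags: B1 = {3, 4}  B2 = {4, 6}  B3 = {1, 6}  B4 = {1, 7}  B5 = {2, 7}  B6 = {2, 5}
Tree: B1–B2, B2–B3, B3–B4, B4–B5, B5–B6
Every bag has size at most 2, so the width is 2 − 1 = 1 and tw(G) ≤ 1. Any graph with an edge has treewidth ≥ 1, and G has the edge 3–4. Hence tw(G) = 1 exactly.

1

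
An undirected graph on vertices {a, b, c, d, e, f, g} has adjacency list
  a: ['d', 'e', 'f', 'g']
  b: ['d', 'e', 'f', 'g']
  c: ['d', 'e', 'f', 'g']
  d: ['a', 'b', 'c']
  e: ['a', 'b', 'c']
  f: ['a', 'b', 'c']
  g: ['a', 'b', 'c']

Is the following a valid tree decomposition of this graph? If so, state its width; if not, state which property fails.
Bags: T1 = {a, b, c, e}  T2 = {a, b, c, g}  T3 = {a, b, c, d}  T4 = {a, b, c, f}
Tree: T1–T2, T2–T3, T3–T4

Yes; width 3.

Every vertex of G appears in some bag (union = {a, b, c, d, e, f, g}); every edge is covered by a bag; and for each vertex v the set of bags containing v is connected in the bag tree. The decomposition is therefore valid. The largest bag has 4 vertices, so the width is 3.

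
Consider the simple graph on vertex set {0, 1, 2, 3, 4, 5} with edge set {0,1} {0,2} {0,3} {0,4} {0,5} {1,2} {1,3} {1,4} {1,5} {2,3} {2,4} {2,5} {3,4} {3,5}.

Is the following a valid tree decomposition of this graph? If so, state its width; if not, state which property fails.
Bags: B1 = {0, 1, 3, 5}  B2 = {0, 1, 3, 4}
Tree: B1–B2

No — vertex 2 appears in no bag.

A tree decomposition must satisfy three properties: every vertex lies in some bag; for every edge, both endpoints lie together in some bag; and for every vertex, the bags containing it form a connected subtree. Here vertex 2 appears in no bag, so the decomposition is invalid.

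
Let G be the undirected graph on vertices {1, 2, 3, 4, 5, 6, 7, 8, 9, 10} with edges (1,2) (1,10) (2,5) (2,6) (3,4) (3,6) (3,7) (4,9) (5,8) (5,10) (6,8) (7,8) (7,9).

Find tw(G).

A width-2 tree decomposition is:
Bags: B1 = {1, 2, 10}  B2 = {2, 5, 10}  B3 = {2, 5, 6}  B4 = {5, 6, 8}  B5 = {3, 6, 8}  B6 = {3, 7, 8}  B7 = {3, 4, 7}  B8 = {4, 7, 9}
Tree: B1–B2, B2–B3, B3–B4, B4–B5, B5–B6, B6–B7, B7–B8
Each bag holds 3 vertices, so the decomposition has width 2, which upper-bounds the treewidth. The edges 1–10–5–2–1 form a cycle, so G is not a tree and its treewidth is at least 2. Therefore the treewidth is 2.

2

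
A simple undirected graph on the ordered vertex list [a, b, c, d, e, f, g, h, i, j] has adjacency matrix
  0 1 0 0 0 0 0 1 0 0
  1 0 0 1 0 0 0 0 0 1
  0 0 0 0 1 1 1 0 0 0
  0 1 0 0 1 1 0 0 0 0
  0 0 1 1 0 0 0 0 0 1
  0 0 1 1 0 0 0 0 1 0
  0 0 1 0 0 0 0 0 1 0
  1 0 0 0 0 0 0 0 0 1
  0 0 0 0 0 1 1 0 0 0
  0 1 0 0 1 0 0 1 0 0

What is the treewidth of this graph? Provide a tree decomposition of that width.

Treewidth 2.
One optimal decomposition is:
Bags: B1 = {f, g, i}  B2 = {c, f, g}  B3 = {c, d, f}  B4 = {c, d, e}  B5 = {b, d, e}  B6 = {b, e, j}  B7 = {a, b, j}  B8 = {a, h, j}
Tree: B1–B2, B2–B3, B3–B4, B4–B5, B5–B6, B6–B7, B7–B8

Each bag holds 3 vertices, so the decomposition has width 2, which upper-bounds the treewidth. The edges i–g–c–f–i form a cycle, so G is not a tree and its treewidth is at least 2. The upper and lower bounds meet at 2, so that is the treewidth.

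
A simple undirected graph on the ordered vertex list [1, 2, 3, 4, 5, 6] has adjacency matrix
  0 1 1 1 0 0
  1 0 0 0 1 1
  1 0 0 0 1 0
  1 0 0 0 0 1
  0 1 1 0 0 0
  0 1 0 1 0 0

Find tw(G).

A width-2 tree decomposition is:
Bags: B1 = {1, 4, 6}  B2 = {1, 2, 6}  B3 = {1, 2, 3}  B4 = {2, 3, 5}
Tree: B1–B2, B2–B3, B3–B4
Every bag has size at most 3, so the width is 3 − 1 = 2 and tw(G) ≤ 2. For the lower bound, G contains the cycle 4–6–2–1–4, so G is not a forest; only forests have treewidth ≤ 1, hence tw(G) ≥ 2. Combining the bounds, tw(G) = 2.

2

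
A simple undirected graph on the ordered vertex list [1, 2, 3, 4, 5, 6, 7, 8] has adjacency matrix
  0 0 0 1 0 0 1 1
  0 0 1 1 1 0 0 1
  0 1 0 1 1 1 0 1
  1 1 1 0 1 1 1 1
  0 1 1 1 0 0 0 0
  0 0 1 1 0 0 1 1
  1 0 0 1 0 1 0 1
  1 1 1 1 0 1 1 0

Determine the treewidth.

A width-3 tree decomposition is:
Bags: B1 = {3, 4, 6, 8}  B2 = {2, 3, 4, 8}  B3 = {2, 3, 4, 5}  B4 = {4, 6, 7, 8}  B5 = {1, 4, 7, 8}
Tree: B1–B2, B2–B3, B1–B4, B4–B5
Every bag has size at most 4, so the width is 4 − 1 = 3 and tw(G) ≤ 3. For the lower bound, the 4 vertices {1, 4, 7, 8} are pairwise adjacent, and any tree decomposition puts a clique entirely inside one bag — forcing width ≥ 3. Therefore the treewidth is 3.

3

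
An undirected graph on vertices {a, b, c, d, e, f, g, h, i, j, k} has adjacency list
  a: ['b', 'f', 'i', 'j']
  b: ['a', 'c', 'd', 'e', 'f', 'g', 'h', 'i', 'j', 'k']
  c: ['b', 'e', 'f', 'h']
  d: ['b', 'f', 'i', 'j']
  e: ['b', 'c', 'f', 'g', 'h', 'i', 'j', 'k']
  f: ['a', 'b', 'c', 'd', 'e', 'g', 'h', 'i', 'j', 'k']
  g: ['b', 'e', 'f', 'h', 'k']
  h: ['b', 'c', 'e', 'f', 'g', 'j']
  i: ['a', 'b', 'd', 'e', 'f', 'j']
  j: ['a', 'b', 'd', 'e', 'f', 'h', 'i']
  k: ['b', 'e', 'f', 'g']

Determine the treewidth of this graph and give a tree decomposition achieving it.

The largest bag has 5 vertices, giving width 4; this decomposition certifies tw(G) ≤ 4. For the lower bound, the 5 vertices {b, d, f, i, j} are pairwise adjacent, and any tree decomposition puts a clique entirely inside one bag — forcing width ≥ 4. The upper and lower bounds meet at 4, so that is the treewidth.

Treewidth 4.
One optimal decomposition is:
Bags: B1 = {b, e, f, i, j}  B2 = {b, d, f, i, j}  B3 = {a, b, f, i, j}  B4 = {b, e, f, h, j}  B5 = {b, c, e, f, h}  B6 = {b, e, f, g, h}  B7 = {b, e, f, g, k}
Tree: B1–B2, B2–B3, B1–B4, B4–B5, B5–B6, B6–B7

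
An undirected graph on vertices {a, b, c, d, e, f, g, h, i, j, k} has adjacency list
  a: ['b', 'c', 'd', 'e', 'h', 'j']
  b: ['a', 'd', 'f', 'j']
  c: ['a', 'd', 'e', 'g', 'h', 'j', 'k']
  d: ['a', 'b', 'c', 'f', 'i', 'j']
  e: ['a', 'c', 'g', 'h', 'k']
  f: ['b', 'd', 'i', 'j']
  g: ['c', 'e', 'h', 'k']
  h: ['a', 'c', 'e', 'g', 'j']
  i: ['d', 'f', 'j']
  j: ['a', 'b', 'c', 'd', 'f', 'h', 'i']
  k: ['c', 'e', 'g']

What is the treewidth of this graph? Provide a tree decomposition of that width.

Treewidth 3.
One optimal decomposition is:
Bags: B1 = {a, c, h, j}  B2 = {a, c, d, j}  B3 = {a, c, e, h}  B4 = {a, b, d, j}  B5 = {c, e, g, h}  B6 = {b, d, f, j}  B7 = {c, e, g, k}  B8 = {d, f, i, j}
Tree: B1–B2, B1–B3, B2–B4, B3–B5, B4–B6, B5–B7, B6–B8

Each bag holds 4 vertices, so the decomposition has width 3, which upper-bounds the treewidth. For the lower bound, the 4 vertices {a, c, d, j} are pairwise adjacent, and any tree decomposition puts a clique entirely inside one bag — forcing width ≥ 3. The upper and lower bounds meet at 3, so that is the treewidth.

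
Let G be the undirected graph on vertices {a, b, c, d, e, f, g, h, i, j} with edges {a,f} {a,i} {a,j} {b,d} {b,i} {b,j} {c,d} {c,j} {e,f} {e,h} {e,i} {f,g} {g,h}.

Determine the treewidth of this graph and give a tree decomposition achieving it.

Every bag has size at most 3, so the width is 3 − 1 = 2 and tw(G) ≤ 2. For the lower bound, G contains the cycle c–d–b–j–c, so G is not a forest; only forests have treewidth ≤ 1, hence tw(G) ≥ 2. Hence tw(G) = 2 exactly.

Treewidth 2.
One such decomposition:
Bags: B1 = {c, d, j}  B2 = {b, d, j}  B3 = {a, b, j}  B4 = {a, b, i}  B5 = {a, f, i}  B6 = {e, f, i}  B7 = {e, f, g}  B8 = {e, g, h}
Tree: B1–B2, B2–B3, B3–B4, B4–B5, B5–B6, B6–B7, B7–B8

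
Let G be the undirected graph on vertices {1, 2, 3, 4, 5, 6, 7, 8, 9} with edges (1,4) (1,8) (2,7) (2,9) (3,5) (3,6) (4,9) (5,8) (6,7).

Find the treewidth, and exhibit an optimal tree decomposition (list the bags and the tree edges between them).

Each bag holds 3 vertices, so the decomposition has width 2, which upper-bounds the treewidth. For the lower bound, G contains the cycle 1–4–9–2–7–6–3–5–8–1, so G is not a forest; only forests have treewidth ≤ 1, hence tw(G) ≥ 2. Hence tw(G) = 2 exactly.

Treewidth 2.
Bags: B1 = {1, 4, 9}  B2 = {1, 2, 9}  B3 = {1, 2, 7}  B4 = {1, 6, 7}  B5 = {1, 3, 6}  B6 = {1, 3, 5}  B7 = {1, 5, 8}
Tree: B1–B2, B2–B3, B3–B4, B4–B5, B5–B6, B6–B7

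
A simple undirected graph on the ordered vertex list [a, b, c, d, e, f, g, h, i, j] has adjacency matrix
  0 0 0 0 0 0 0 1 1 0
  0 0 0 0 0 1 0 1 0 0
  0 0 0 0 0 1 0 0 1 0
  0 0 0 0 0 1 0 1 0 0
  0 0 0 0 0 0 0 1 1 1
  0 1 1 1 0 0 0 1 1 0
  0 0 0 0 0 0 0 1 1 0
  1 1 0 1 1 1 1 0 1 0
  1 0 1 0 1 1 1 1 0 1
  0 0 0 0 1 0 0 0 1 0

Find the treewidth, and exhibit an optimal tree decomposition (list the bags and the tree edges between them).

Treewidth 2.
One such decomposition:
Bags: B1 = {f, h, i}  B2 = {b, f, h}  B3 = {e, h, i}  B4 = {e, i, j}  B5 = {c, f, i}  B6 = {d, f, h}  B7 = {g, h, i}  B8 = {a, h, i}
Tree: B1–B2, B1–B3, B3–B4, B1–B5, B1–B6, B3–B7, B1–B8

Each bag holds 3 vertices, so the decomposition has width 2, which upper-bounds the treewidth. On the other hand G contains the 3-clique {e, i, j}. A clique must lie in a single bag of any decomposition, so no decomposition can have width below 2. Therefore the treewidth is 2.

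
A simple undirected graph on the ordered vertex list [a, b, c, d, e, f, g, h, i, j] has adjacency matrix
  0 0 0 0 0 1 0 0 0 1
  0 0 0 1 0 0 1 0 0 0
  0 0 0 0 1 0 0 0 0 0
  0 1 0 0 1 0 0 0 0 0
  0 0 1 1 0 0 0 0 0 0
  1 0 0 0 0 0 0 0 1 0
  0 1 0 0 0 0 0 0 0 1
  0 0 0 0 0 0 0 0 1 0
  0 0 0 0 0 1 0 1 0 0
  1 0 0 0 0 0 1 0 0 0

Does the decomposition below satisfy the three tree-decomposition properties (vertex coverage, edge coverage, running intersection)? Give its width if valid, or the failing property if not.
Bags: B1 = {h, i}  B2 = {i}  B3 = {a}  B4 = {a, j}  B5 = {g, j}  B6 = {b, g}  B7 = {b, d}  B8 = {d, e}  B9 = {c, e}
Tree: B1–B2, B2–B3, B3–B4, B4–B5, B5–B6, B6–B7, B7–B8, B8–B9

A tree decomposition must satisfy three properties: every vertex lies in some bag; for every edge, both endpoints lie together in some bag; and for every vertex, the bags containing it form a connected subtree. Here vertex f appears in no bag, so the decomposition is invalid.

No — vertex f appears in no bag.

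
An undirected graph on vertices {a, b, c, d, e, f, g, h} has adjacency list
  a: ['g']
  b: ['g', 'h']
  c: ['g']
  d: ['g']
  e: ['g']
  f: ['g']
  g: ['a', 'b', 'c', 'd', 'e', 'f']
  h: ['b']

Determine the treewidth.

A width-1 tree decomposition is:
Bags: B1 = {d, g}  B2 = {e, g}  B3 = {f, g}  B4 = {b, g}  B5 = {c, g}  B6 = {b, h}  B7 = {a, g}
Tree: B1–B2, B2–B3, B3–B4, B2–B5, B4–B6, B4–B7
Every bag has size at most 2, so the width is 2 − 1 = 1 and tw(G) ≤ 1. G has an edge, so its treewidth is at least 1. Therefore the treewidth is 1.

1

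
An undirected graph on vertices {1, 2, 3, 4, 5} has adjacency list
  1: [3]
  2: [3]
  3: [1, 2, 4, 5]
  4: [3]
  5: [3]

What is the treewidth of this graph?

A width-1 tree decomposition is:
Bags: B1 = {3, 5}  B2 = {2, 3}  B3 = {1, 3}  B4 = {3, 4}
Tree: B1–B2, B2–B3, B3–B4
The largest bag has 2 vertices, giving width 1; this decomposition certifies tw(G) ≤ 1. Since G has at least one edge (e.g. 5–3), it is not an edgeless graph, so tw(G) ≥ 1. Therefore the treewidth is 1.

1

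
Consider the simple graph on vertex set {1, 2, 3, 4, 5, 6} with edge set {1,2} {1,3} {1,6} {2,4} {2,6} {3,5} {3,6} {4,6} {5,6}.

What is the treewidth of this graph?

A width-2 tree decomposition is:
Bags: B1 = {1, 3, 6}  B2 = {1, 2, 6}  B3 = {3, 5, 6}  B4 = {2, 4, 6}
Tree: B1–B2, B1–B3, B2–B4
The largest bag has 3 vertices, giving width 2; this decomposition certifies tw(G) ≤ 2. For the lower bound, the 3 vertices {1, 2, 6} are pairwise adjacent, and any tree decomposition puts a clique entirely inside one bag — forcing width ≥ 2. Therefore the treewidth is 2.

2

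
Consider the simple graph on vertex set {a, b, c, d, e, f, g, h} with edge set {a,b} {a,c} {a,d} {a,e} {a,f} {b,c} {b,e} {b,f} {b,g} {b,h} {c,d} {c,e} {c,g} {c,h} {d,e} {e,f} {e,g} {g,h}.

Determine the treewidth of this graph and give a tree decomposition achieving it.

Each bag holds 4 vertices, so the decomposition has width 3, which upper-bounds the treewidth. On the other hand G contains the 4-clique {a, c, d, e}. A clique must lie in a single bag of any decomposition, so no decomposition can have width below 3. Hence tw(G) = 3 exactly.

Treewidth 3.
One optimal decomposition is:
Bags: B1 = {a, b, c, e}  B2 = {b, c, e, g}  B3 = {b, c, g, h}  B4 = {a, c, d, e}  B5 = {a, b, e, f}
Tree: B1–B2, B2–B3, B1–B4, B1–B5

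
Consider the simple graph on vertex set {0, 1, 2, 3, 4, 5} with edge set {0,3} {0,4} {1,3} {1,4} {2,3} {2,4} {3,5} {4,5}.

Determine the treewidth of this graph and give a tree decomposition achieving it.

The largest bag has 3 vertices, giving width 2; this decomposition certifies tw(G) ≤ 2. Since 4–1–3–5–4 is a cycle in G, G is not acyclic. Forests are exactly the graphs of treewidth ≤ 1, so tw(G) ≥ 2. The upper and lower bounds meet at 2, so that is the treewidth.

Treewidth 2.
One optimal decomposition is:
Bags: B1 = {1, 3, 4}  B2 = {3, 4, 5}  B3 = {2, 3, 4}  B4 = {0, 3, 4}
Tree: B1–B2, B2–B3, B3–B4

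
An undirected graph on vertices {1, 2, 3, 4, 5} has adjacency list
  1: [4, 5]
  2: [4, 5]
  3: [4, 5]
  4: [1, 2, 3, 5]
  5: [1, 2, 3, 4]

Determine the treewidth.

A width-2 tree decomposition is:
Bags: B1 = {2, 4, 5}  B2 = {1, 4, 5}  B3 = {3, 4, 5}
Tree: B1–B2, B1–B3
Every bag has size at most 3, so the width is 3 − 1 = 2 and tw(G) ≤ 2. On the other hand G contains the 3-clique {1, 4, 5}. A clique must lie in a single bag of any decomposition, so no decomposition can have width below 2. Hence tw(G) = 2 exactly.

2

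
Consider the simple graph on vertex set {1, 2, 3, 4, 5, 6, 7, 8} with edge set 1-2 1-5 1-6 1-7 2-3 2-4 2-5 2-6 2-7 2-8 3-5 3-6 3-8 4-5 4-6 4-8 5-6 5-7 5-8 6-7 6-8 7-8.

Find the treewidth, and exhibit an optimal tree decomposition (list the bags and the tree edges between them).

Treewidth 4.
Bags: B1 = {2, 3, 5, 6, 8}  B2 = {2, 5, 6, 7, 8}  B3 = {2, 4, 5, 6, 8}  B4 = {1, 2, 5, 6, 7}
Tree: B1–B2, B2–B3, B2–B4

Each bag holds 5 vertices, so the decomposition has width 4, which upper-bounds the treewidth. For the lower bound, the 5 vertices {2, 3, 5, 6, 8} are pairwise adjacent, and any tree decomposition puts a clique entirely inside one bag — forcing width ≥ 4. Combining the bounds, tw(G) = 4.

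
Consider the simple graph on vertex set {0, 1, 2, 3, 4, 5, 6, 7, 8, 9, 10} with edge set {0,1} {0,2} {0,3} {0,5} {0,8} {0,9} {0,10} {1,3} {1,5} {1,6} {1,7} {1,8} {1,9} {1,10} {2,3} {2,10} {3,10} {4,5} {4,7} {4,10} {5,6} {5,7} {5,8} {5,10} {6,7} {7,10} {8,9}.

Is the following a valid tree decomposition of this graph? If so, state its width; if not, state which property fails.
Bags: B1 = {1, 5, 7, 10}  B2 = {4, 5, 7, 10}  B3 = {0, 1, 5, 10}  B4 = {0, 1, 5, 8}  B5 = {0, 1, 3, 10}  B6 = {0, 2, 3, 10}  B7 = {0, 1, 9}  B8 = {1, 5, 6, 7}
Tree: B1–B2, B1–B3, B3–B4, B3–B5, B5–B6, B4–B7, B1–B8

A tree decomposition must satisfy three properties: every vertex lies in some bag; for every edge, both endpoints lie together in some bag; and for every vertex, the bags containing it form a connected subtree. Here edge (8,9) lies in no bag, so the decomposition is invalid.

No — edge (8,9) lies in no bag.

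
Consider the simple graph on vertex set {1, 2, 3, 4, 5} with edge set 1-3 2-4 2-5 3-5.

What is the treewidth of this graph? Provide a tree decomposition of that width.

Every bag has size at most 2, so the width is 2 − 1 = 1 and tw(G) ≤ 1. G has an edge, so its treewidth is at least 1. Therefore the treewidth is 1.

Treewidth 1.
One such decomposition:
Bags: B1 = {2, 4}  B2 = {2, 5}  B3 = {3, 5}  B4 = {1, 3}
Tree: B1–B2, B2–B3, B3–B4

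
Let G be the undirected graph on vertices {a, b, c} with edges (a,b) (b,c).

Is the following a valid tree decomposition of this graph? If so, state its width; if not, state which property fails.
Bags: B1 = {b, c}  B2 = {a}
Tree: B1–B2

No — edge (b,a) lies in no bag.

A tree decomposition must satisfy three properties: every vertex lies in some bag; for every edge, both endpoints lie together in some bag; and for every vertex, the bags containing it form a connected subtree. Here edge (b,a) lies in no bag, so the decomposition is invalid.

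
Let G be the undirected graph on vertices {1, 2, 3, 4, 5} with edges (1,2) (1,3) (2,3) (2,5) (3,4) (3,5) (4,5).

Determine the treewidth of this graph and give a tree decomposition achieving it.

Treewidth 2.
One optimal decomposition is:
Bags: B1 = {2, 3, 5}  B2 = {1, 2, 3}  B3 = {3, 4, 5}
Tree: B1–B2, B1–B3

Every bag has size at most 3, so the width is 3 − 1 = 2 and tw(G) ≤ 2. Conversely, {1, 2, 3} is a clique of size 3, and the vertices of any clique must share a bag in every tree decomposition; so some bag has ≥ 3 vertices and tw(G) ≥ 2. Therefore the treewidth is 2.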